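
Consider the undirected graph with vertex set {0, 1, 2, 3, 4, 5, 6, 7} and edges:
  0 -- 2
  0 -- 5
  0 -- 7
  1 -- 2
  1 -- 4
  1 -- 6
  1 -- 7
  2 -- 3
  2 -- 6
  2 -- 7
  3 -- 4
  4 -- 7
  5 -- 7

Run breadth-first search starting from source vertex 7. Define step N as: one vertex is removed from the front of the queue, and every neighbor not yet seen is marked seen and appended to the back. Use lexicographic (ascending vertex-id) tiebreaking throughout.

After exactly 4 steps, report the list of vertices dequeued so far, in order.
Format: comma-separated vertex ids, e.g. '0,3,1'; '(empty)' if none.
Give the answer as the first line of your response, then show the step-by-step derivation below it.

7,0,1,2

step 1: dequeue 7; queue=[0,1,2,4,5]; order=7
step 2: dequeue 0; queue=[1,2,4,5]; order=7,0
step 3: dequeue 1; queue=[2,4,5,6]; order=7,0,1
step 4: dequeue 2; queue=[4,5,6,3]; order=7,0,1,2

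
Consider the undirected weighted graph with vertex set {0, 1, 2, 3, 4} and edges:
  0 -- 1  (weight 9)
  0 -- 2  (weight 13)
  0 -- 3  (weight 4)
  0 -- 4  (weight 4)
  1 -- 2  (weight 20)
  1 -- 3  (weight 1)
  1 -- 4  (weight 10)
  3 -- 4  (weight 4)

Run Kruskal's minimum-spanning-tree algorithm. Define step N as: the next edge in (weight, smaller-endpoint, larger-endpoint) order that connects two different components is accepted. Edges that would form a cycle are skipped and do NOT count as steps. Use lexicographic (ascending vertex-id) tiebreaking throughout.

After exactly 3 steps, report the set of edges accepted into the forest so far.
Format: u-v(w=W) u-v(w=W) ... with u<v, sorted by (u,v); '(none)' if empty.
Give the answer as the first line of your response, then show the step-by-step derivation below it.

0-3(w=4) 0-4(w=4) 1-3(w=1)

step 1: add edge 1-3 (w=1); MST = {1-3(w=1)}
step 2: add edge 0-3 (w=4); MST = {0-3(w=4) 1-3(w=1)}
step 3: add edge 0-4 (w=4); MST = {0-3(w=4) 0-4(w=4) 1-3(w=1)}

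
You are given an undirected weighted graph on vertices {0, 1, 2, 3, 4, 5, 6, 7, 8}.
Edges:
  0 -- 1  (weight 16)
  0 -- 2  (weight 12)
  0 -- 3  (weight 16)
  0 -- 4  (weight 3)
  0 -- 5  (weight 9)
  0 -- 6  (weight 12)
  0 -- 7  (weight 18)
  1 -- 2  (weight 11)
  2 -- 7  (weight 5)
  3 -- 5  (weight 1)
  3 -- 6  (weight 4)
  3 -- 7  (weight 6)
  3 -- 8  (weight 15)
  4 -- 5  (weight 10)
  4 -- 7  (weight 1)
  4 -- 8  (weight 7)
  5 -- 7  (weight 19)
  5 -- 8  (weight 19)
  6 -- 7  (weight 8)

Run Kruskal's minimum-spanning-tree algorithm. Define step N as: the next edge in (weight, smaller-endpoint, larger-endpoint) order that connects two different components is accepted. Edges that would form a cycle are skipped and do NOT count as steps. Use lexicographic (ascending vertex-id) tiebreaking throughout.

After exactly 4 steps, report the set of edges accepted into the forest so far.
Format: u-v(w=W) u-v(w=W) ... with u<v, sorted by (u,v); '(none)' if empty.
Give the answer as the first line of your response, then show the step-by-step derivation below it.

0-4(w=3) 3-5(w=1) 3-6(w=4) 4-7(w=1)

step 1: add edge 3-5 (w=1); MST = {3-5(w=1)}
step 2: add edge 4-7 (w=1); MST = {3-5(w=1) 4-7(w=1)}
step 3: add edge 0-4 (w=3); MST = {0-4(w=3) 3-5(w=1) 4-7(w=1)}
step 4: add edge 3-6 (w=4); MST = {0-4(w=3) 3-5(w=1) 3-6(w=4) 4-7(w=1)}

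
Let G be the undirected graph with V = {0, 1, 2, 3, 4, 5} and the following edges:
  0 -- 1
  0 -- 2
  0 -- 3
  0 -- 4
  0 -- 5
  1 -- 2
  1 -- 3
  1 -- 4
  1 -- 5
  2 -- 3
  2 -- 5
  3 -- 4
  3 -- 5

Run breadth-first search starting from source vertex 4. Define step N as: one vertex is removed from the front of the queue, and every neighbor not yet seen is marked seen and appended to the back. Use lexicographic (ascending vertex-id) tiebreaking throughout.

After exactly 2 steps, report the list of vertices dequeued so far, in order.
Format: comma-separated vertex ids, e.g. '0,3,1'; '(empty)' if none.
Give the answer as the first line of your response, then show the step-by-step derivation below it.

4,0

step 1: dequeue 4; queue=[0,1,3]; order=4
step 2: dequeue 0; queue=[1,3,2,5]; order=4,0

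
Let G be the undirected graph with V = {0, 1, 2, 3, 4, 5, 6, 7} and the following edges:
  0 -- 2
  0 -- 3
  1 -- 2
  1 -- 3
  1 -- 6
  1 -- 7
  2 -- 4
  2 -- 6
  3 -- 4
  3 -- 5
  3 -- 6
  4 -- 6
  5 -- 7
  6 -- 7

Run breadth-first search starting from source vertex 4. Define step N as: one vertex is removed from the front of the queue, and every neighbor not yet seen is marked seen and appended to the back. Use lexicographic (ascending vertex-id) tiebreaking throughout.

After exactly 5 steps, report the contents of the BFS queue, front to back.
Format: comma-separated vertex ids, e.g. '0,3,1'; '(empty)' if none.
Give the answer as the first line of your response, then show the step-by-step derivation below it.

1,5,7

step 1: dequeue 4; queue=[2,3,6]; order=4
step 2: dequeue 2; queue=[3,6,0,1]; order=4,2
step 3: dequeue 3; queue=[6,0,1,5]; order=4,2,3
step 4: dequeue 6; queue=[0,1,5,7]; order=4,2,3,6
step 5: dequeue 0; queue=[1,5,7]; order=4,2,3,6,0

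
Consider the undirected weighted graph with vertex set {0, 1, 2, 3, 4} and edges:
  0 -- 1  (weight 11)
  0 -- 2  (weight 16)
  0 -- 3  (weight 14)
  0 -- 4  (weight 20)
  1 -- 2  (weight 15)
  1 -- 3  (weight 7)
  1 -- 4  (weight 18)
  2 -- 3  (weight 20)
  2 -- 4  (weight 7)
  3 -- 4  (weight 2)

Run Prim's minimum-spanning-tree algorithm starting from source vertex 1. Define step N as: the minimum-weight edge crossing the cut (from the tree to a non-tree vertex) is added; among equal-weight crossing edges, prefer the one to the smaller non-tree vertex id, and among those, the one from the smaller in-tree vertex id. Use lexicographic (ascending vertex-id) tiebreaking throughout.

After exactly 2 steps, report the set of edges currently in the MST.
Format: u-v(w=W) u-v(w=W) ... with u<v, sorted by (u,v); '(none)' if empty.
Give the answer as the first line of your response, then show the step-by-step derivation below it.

1-3(w=7) 3-4(w=2)

step 1: add edge 1-3 (w=7); MST = {1-3(w=7)}
step 2: add edge 3-4 (w=2); MST = {1-3(w=7) 3-4(w=2)}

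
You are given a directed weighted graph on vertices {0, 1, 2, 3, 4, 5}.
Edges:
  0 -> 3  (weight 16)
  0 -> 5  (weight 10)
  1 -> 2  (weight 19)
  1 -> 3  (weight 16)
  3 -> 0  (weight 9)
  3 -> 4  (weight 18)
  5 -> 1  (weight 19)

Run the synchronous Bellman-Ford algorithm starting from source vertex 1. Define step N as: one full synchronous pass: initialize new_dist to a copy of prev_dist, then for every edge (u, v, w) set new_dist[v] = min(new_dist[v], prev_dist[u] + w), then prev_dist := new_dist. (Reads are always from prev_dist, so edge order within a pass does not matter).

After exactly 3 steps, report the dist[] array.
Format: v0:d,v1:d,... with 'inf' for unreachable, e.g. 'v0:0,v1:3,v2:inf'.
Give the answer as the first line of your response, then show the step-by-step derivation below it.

v0:25,v1:0,v2:19,v3:16,v4:34,v5:35

step 1: dist = v0:inf,v1:0,v2:19,v3:16,v4:inf,v5:inf
step 2: dist = v0:25,v1:0,v2:19,v3:16,v4:34,v5:inf
step 3: dist = v0:25,v1:0,v2:19,v3:16,v4:34,v5:35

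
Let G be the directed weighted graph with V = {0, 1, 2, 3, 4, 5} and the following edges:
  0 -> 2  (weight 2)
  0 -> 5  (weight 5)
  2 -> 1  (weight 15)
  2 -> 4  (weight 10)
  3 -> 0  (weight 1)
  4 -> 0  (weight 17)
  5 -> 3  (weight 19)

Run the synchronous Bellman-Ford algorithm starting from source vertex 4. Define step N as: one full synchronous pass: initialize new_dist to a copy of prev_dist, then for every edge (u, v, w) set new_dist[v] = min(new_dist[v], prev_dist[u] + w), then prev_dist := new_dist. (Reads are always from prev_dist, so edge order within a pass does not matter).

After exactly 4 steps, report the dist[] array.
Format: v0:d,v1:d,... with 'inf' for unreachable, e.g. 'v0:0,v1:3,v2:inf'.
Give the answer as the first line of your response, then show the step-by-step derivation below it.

v0:17,v1:34,v2:19,v3:41,v4:0,v5:22

step 1: dist = v0:17,v1:inf,v2:inf,v3:inf,v4:0,v5:inf
step 2: dist = v0:17,v1:inf,v2:19,v3:inf,v4:0,v5:22
step 3: dist = v0:17,v1:34,v2:19,v3:41,v4:0,v5:22
step 4: dist = v0:17,v1:34,v2:19,v3:41,v4:0,v5:22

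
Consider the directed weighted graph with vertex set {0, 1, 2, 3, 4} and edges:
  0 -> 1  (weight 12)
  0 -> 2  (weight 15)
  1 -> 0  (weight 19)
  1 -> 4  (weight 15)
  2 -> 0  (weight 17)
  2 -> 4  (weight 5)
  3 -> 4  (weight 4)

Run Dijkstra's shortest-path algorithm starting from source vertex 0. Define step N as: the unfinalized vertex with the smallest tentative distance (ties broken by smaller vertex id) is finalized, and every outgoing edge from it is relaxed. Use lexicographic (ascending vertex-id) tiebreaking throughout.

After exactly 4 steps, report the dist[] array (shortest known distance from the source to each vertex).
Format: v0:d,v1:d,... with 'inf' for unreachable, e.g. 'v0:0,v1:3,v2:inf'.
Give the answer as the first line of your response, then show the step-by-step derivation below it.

v0:0,v1:12,v2:15,v3:inf,v4:20

step 1: dist = v0:0,v1:12,v2:15,v3:inf,v4:inf
step 2: dist = v0:0,v1:12,v2:15,v3:inf,v4:27
step 3: dist = v0:0,v1:12,v2:15,v3:inf,v4:20
step 4: dist = v0:0,v1:12,v2:15,v3:inf,v4:20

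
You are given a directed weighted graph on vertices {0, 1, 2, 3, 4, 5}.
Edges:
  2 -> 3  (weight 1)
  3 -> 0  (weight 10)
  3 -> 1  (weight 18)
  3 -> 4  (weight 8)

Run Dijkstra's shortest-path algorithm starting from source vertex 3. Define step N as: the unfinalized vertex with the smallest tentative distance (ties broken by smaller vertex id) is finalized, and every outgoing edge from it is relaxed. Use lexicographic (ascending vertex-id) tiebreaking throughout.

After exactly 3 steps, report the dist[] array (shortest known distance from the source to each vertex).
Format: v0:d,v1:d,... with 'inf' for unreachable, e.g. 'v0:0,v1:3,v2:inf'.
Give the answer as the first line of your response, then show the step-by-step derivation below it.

v0:10,v1:18,v2:inf,v3:0,v4:8,v5:inf

step 1: dist = v0:10,v1:18,v2:inf,v3:0,v4:8,v5:inf
step 2: dist = v0:10,v1:18,v2:inf,v3:0,v4:8,v5:inf
step 3: dist = v0:10,v1:18,v2:inf,v3:0,v4:8,v5:inf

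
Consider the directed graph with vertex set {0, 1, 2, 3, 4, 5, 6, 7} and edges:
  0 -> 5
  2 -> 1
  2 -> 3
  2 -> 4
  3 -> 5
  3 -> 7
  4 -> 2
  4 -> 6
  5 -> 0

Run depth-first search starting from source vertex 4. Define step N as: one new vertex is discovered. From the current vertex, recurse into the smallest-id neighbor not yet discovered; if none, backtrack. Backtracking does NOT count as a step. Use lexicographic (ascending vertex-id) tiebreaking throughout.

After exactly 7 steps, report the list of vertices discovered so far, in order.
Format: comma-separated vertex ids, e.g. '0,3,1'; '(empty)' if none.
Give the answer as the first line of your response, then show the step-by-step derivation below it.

4,2,1,3,5,0,7

step 1: discover 4; path=4; order=4
step 2: discover 2; path=4>2; order=4,2
step 3: discover 1; path=4>2>1; order=4,2,1
step 4: discover 3; path=4>2>3; order=4,2,1,3
step 5: discover 5; path=4>2>3>5; order=4,2,1,3,5
step 6: discover 0; path=4>2>3>5>0; order=4,2,1,3,5,0
step 7: discover 7; path=4>2>3>7; order=4,2,1,3,5,0,7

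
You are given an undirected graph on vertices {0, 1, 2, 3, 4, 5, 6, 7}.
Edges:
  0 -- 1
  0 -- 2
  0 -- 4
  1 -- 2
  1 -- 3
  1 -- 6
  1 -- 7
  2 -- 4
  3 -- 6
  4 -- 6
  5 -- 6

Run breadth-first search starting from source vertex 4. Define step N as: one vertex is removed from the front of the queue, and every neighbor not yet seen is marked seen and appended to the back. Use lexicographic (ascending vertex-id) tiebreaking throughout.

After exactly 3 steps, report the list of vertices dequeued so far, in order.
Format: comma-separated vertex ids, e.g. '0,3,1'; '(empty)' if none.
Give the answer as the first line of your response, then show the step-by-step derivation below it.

4,0,2

step 1: dequeue 4; queue=[0,2,6]; order=4
step 2: dequeue 0; queue=[2,6,1]; order=4,0
step 3: dequeue 2; queue=[6,1]; order=4,0,2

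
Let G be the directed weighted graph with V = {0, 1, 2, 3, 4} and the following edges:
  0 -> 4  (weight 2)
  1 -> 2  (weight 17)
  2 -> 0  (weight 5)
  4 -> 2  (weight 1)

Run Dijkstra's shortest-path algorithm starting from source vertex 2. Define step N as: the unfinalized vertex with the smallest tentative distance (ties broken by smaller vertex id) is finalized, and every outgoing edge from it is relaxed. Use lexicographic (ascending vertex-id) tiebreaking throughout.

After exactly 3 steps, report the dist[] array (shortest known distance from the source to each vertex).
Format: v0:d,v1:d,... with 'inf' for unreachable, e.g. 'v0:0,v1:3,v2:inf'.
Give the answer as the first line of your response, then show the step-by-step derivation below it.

v0:5,v1:inf,v2:0,v3:inf,v4:7

step 1: dist = v0:5,v1:inf,v2:0,v3:inf,v4:inf
step 2: dist = v0:5,v1:inf,v2:0,v3:inf,v4:7
step 3: dist = v0:5,v1:inf,v2:0,v3:inf,v4:7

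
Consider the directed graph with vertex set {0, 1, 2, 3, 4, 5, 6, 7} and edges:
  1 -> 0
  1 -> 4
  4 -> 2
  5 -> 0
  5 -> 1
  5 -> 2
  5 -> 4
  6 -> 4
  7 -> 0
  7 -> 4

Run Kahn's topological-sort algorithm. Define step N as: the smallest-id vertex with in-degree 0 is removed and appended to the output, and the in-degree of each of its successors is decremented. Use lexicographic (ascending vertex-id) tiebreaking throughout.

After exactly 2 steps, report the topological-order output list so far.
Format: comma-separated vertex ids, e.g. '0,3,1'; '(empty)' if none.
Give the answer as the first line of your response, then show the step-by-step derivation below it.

3,5

step 1: output 3; order=[3]; indeg=(3,1,2,0,4,0,0,0)
step 2: output 5; order=[3,5]; indeg=(2,0,1,0,3,0,0,0)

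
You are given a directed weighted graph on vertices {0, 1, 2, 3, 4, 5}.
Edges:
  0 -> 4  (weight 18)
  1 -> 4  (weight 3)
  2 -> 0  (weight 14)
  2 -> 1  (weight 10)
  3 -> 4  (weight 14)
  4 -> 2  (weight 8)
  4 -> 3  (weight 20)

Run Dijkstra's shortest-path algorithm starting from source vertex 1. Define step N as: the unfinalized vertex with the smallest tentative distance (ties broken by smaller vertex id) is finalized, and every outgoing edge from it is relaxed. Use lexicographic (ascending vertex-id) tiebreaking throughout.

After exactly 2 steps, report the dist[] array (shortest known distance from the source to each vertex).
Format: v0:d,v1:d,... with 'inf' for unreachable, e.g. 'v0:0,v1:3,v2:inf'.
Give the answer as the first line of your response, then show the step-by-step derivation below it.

v0:inf,v1:0,v2:11,v3:23,v4:3,v5:inf

step 1: dist = v0:inf,v1:0,v2:inf,v3:inf,v4:3,v5:inf
step 2: dist = v0:inf,v1:0,v2:11,v3:23,v4:3,v5:inf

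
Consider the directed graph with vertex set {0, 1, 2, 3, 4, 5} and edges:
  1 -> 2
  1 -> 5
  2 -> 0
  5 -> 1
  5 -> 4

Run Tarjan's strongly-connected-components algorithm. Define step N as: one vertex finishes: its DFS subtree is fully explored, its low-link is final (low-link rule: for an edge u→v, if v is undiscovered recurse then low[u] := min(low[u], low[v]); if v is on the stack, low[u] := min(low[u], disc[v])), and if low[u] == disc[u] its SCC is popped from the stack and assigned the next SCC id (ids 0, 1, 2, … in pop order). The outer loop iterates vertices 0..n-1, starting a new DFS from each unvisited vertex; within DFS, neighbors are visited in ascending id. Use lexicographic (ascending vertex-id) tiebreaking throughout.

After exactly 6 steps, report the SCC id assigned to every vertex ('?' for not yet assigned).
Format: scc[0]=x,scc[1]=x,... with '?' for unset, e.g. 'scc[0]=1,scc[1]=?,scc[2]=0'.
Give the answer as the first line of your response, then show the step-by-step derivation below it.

scc[0]=0,scc[1]=3,scc[2]=1,scc[3]=4,scc[4]=2,scc[5]=3

step 1: low=(low[0]=0,low[1]=?,low[2]=?,low[3]=?,low[4]=?,low[5]=?); scc=(scc[0]=0,scc[1]=?,scc[2]=?,scc[3]=?,scc[4]=?,scc[5]=?)
step 2: low=(low[0]=0,low[1]=1,low[2]=2,low[3]=?,low[4]=?,low[5]=?); scc=(scc[0]=0,scc[1]=?,scc[2]=1,scc[3]=?,scc[4]=?,scc[5]=?)
step 3: low=(low[0]=0,low[1]=1,low[2]=2,low[3]=?,low[4]=4,low[5]=1); scc=(scc[0]=0,scc[1]=?,scc[2]=1,scc[3]=?,scc[4]=2,scc[5]=?)
step 4: low=(low[0]=0,low[1]=1,low[2]=2,low[3]=?,low[4]=4,low[5]=1); scc=(scc[0]=0,scc[1]=?,scc[2]=1,scc[3]=?,scc[4]=2,scc[5]=?)
step 5: low=(low[0]=0,low[1]=1,low[2]=2,low[3]=?,low[4]=4,low[5]=1); scc=(scc[0]=0,scc[1]=3,scc[2]=1,scc[3]=?,scc[4]=2,scc[5]=3)
step 6: low=(low[0]=0,low[1]=1,low[2]=2,low[3]=5,low[4]=4,low[5]=1); scc=(scc[0]=0,scc[1]=3,scc[2]=1,scc[3]=4,scc[4]=2,scc[5]=3)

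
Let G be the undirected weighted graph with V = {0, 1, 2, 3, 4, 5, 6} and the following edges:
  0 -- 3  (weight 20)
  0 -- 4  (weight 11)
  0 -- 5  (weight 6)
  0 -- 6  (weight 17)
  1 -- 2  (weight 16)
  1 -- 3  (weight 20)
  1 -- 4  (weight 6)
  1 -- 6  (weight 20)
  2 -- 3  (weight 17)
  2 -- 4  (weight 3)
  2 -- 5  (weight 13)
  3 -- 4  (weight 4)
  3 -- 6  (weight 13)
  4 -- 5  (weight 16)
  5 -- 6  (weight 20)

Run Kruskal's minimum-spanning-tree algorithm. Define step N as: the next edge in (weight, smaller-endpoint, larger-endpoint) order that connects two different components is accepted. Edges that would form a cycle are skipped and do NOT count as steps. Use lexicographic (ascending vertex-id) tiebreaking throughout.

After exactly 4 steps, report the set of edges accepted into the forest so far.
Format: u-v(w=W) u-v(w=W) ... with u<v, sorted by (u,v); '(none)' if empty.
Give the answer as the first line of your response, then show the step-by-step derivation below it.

0-5(w=6) 1-4(w=6) 2-4(w=3) 3-4(w=4)

step 1: add edge 2-4 (w=3); MST = {2-4(w=3)}
step 2: add edge 3-4 (w=4); MST = {2-4(w=3) 3-4(w=4)}
step 3: add edge 0-5 (w=6); MST = {0-5(w=6) 2-4(w=3) 3-4(w=4)}
step 4: add edge 1-4 (w=6); MST = {0-5(w=6) 1-4(w=6) 2-4(w=3) 3-4(w=4)}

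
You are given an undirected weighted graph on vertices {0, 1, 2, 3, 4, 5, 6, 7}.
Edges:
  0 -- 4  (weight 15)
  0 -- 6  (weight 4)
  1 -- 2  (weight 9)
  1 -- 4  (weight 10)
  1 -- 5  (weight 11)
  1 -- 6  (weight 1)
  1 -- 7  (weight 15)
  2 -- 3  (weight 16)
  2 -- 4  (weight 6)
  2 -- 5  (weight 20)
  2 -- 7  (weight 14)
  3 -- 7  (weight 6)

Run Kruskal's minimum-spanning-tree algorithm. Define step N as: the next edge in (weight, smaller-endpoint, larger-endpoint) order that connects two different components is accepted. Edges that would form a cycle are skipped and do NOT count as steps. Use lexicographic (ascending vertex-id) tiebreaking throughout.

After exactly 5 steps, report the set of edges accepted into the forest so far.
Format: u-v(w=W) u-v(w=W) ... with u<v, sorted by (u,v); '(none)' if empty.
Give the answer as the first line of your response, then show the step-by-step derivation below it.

0-6(w=4) 1-2(w=9) 1-6(w=1) 2-4(w=6) 3-7(w=6)

step 1: add edge 1-6 (w=1); MST = {1-6(w=1)}
step 2: add edge 0-6 (w=4); MST = {0-6(w=4) 1-6(w=1)}
step 3: add edge 2-4 (w=6); MST = {0-6(w=4) 1-6(w=1) 2-4(w=6)}
step 4: add edge 3-7 (w=6); MST = {0-6(w=4) 1-6(w=1) 2-4(w=6) 3-7(w=6)}
step 5: add edge 1-2 (w=9); MST = {0-6(w=4) 1-2(w=9) 1-6(w=1) 2-4(w=6) 3-7(w=6)}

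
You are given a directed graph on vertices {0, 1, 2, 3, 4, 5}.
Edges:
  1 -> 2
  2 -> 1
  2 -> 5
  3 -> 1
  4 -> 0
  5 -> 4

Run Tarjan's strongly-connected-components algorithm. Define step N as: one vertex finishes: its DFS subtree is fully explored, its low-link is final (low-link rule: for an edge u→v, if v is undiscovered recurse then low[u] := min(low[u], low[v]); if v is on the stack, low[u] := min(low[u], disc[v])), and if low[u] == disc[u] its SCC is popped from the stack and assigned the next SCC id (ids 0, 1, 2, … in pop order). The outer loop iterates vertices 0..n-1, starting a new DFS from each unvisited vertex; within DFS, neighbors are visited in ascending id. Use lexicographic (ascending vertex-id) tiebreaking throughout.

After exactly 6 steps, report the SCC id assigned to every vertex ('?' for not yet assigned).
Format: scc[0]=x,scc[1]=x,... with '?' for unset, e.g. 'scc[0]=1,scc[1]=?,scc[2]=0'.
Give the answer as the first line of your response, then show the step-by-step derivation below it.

scc[0]=0,scc[1]=3,scc[2]=3,scc[3]=4,scc[4]=1,scc[5]=2

step 1: low=(low[0]=0,low[1]=?,low[2]=?,low[3]=?,low[4]=?,low[5]=?); scc=(scc[0]=0,scc[1]=?,scc[2]=?,scc[3]=?,scc[4]=?,scc[5]=?)
step 2: low=(low[0]=0,low[1]=1,low[2]=1,low[3]=?,low[4]=4,low[5]=3); scc=(scc[0]=0,scc[1]=?,scc[2]=?,scc[3]=?,scc[4]=1,scc[5]=?)
step 3: low=(low[0]=0,low[1]=1,low[2]=1,low[3]=?,low[4]=4,low[5]=3); scc=(scc[0]=0,scc[1]=?,scc[2]=?,scc[3]=?,scc[4]=1,scc[5]=2)
step 4: low=(low[0]=0,low[1]=1,low[2]=1,low[3]=?,low[4]=4,low[5]=3); scc=(scc[0]=0,scc[1]=?,scc[2]=?,scc[3]=?,scc[4]=1,scc[5]=2)
step 5: low=(low[0]=0,low[1]=1,low[2]=1,low[3]=?,low[4]=4,low[5]=3); scc=(scc[0]=0,scc[1]=3,scc[2]=3,scc[3]=?,scc[4]=1,scc[5]=2)
step 6: low=(low[0]=0,low[1]=1,low[2]=1,low[3]=5,low[4]=4,low[5]=3); scc=(scc[0]=0,scc[1]=3,scc[2]=3,scc[3]=4,scc[4]=1,scc[5]=2)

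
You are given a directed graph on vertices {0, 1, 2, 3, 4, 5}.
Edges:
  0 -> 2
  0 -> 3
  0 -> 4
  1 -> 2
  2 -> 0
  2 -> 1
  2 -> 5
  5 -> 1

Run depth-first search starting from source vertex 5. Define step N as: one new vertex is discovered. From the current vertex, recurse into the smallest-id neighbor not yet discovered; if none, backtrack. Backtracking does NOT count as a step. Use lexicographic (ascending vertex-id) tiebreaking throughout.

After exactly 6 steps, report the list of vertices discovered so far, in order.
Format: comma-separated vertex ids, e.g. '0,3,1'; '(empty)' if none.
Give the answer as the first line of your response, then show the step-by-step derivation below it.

5,1,2,0,3,4

step 1: discover 5; path=5; order=5
step 2: discover 1; path=5>1; order=5,1
step 3: discover 2; path=5>1>2; order=5,1,2
step 4: discover 0; path=5>1>2>0; order=5,1,2,0
step 5: discover 3; path=5>1>2>0>3; order=5,1,2,0,3
step 6: discover 4; path=5>1>2>0>4; order=5,1,2,0,3,4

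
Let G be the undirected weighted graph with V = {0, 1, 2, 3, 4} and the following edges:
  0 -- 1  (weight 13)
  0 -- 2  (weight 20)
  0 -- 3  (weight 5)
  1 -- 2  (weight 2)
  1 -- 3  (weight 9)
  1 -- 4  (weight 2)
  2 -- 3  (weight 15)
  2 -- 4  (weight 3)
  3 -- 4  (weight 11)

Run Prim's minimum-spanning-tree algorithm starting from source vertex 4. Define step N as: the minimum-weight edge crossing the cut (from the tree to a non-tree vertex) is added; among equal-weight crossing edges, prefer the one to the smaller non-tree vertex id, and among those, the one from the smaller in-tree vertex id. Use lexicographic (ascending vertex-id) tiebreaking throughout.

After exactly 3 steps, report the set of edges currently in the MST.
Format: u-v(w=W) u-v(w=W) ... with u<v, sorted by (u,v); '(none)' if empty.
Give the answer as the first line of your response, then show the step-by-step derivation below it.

1-2(w=2) 1-3(w=9) 1-4(w=2)

step 1: add edge 1-4 (w=2); MST = {1-4(w=2)}
step 2: add edge 1-2 (w=2); MST = {1-2(w=2) 1-4(w=2)}
step 3: add edge 1-3 (w=9); MST = {1-2(w=2) 1-3(w=9) 1-4(w=2)}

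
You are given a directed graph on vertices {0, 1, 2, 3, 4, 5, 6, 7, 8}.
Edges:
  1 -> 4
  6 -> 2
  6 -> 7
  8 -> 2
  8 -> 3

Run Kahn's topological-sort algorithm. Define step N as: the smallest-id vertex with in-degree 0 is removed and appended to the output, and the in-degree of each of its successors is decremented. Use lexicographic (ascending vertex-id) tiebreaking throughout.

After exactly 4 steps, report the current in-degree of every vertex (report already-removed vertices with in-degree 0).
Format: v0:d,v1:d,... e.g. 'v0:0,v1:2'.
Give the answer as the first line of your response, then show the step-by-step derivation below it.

v0:0,v1:0,v2:2,v3:1,v4:0,v5:0,v6:0,v7:1,v8:0

step 1: output 0; order=[0]; indeg=(0,0,2,1,1,0,0,1,0)
step 2: output 1; order=[0,1]; indeg=(0,0,2,1,0,0,0,1,0)
step 3: output 4; order=[0,1,4]; indeg=(0,0,2,1,0,0,0,1,0)
step 4: output 5; order=[0,1,4,5]; indeg=(0,0,2,1,0,0,0,1,0)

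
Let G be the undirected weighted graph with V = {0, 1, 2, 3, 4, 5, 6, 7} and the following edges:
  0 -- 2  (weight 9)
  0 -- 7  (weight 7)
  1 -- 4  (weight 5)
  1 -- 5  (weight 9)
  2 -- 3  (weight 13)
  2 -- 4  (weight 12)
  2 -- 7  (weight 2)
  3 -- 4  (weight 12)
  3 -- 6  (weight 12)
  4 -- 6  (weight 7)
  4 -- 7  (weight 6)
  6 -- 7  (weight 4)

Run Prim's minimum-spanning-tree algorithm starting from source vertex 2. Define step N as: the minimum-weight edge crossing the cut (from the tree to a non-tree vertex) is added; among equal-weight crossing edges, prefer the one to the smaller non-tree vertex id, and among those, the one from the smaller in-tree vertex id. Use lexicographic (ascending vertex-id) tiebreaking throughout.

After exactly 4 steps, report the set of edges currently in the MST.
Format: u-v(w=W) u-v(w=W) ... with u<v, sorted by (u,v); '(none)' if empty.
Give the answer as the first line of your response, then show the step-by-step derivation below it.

1-4(w=5) 2-7(w=2) 4-7(w=6) 6-7(w=4)

step 1: add edge 2-7 (w=2); MST = {2-7(w=2)}
step 2: add edge 6-7 (w=4); MST = {2-7(w=2) 6-7(w=4)}
step 3: add edge 4-7 (w=6); MST = {2-7(w=2) 4-7(w=6) 6-7(w=4)}
step 4: add edge 1-4 (w=5); MST = {1-4(w=5) 2-7(w=2) 4-7(w=6) 6-7(w=4)}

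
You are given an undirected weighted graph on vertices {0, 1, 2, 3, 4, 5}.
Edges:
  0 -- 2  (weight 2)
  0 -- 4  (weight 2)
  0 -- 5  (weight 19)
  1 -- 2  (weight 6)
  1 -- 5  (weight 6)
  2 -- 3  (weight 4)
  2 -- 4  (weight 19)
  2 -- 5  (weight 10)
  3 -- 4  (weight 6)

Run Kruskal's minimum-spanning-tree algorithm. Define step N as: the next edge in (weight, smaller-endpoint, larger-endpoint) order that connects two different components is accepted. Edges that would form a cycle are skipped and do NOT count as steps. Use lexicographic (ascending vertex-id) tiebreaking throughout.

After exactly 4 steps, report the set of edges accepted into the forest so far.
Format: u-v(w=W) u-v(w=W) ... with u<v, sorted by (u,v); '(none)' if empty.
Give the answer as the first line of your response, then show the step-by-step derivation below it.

0-2(w=2) 0-4(w=2) 1-2(w=6) 2-3(w=4)

step 1: add edge 0-2 (w=2); MST = {0-2(w=2)}
step 2: add edge 0-4 (w=2); MST = {0-2(w=2) 0-4(w=2)}
step 3: add edge 2-3 (w=4); MST = {0-2(w=2) 0-4(w=2) 2-3(w=4)}
step 4: add edge 1-2 (w=6); MST = {0-2(w=2) 0-4(w=2) 1-2(w=6) 2-3(w=4)}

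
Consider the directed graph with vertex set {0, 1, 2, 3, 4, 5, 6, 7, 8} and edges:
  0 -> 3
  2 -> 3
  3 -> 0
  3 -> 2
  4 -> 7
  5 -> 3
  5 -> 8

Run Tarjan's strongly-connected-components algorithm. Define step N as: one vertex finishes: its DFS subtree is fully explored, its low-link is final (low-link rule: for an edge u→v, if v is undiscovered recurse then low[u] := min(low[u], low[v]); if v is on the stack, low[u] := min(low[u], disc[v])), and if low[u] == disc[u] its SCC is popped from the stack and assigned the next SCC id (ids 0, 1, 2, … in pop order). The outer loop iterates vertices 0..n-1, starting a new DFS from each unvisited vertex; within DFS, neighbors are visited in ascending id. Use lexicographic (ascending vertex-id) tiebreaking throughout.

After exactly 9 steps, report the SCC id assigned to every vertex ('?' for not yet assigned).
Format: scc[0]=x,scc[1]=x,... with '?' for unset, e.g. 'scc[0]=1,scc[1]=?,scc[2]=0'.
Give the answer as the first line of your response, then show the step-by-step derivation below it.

scc[0]=0,scc[1]=1,scc[2]=0,scc[3]=0,scc[4]=3,scc[5]=5,scc[6]=6,scc[7]=2,scc[8]=4

step 1: low=(low[0]=0,low[1]=?,low[2]=1,low[3]=0,low[4]=?,low[5]=?,low[6]=?,low[7]=?,low[8]=?); scc=(scc[0]=?,scc[1]=?,scc[2]=?,scc[3]=?,scc[4]=?,scc[5]=?,scc[6]=?,scc[7]=?,scc[8]=?)
step 2: low=(low[0]=0,low[1]=?,low[2]=1,low[3]=0,low[4]=?,low[5]=?,low[6]=?,low[7]=?,low[8]=?); scc=(scc[0]=?,scc[1]=?,scc[2]=?,scc[3]=?,scc[4]=?,scc[5]=?,scc[6]=?,scc[7]=?,scc[8]=?)
step 3: low=(low[0]=0,low[1]=?,low[2]=1,low[3]=0,low[4]=?,low[5]=?,low[6]=?,low[7]=?,low[8]=?); scc=(scc[0]=0,scc[1]=?,scc[2]=0,scc[3]=0,scc[4]=?,scc[5]=?,scc[6]=?,scc[7]=?,scc[8]=?)
step 4: low=(low[0]=0,low[1]=3,low[2]=1,low[3]=0,low[4]=?,low[5]=?,low[6]=?,low[7]=?,low[8]=?); scc=(scc[0]=0,scc[1]=1,scc[2]=0,scc[3]=0,scc[4]=?,scc[5]=?,scc[6]=?,scc[7]=?,scc[8]=?)
step 5: low=(low[0]=0,low[1]=3,low[2]=1,low[3]=0,low[4]=4,low[5]=?,low[6]=?,low[7]=5,low[8]=?); scc=(scc[0]=0,scc[1]=1,scc[2]=0,scc[3]=0,scc[4]=?,scc[5]=?,scc[6]=?,scc[7]=2,scc[8]=?)
step 6: low=(low[0]=0,low[1]=3,low[2]=1,low[3]=0,low[4]=4,low[5]=?,low[6]=?,low[7]=5,low[8]=?); scc=(scc[0]=0,scc[1]=1,scc[2]=0,scc[3]=0,scc[4]=3,scc[5]=?,scc[6]=?,scc[7]=2,scc[8]=?)
step 7: low=(low[0]=0,low[1]=3,low[2]=1,low[3]=0,low[4]=4,low[5]=6,low[6]=?,low[7]=5,low[8]=7); scc=(scc[0]=0,scc[1]=1,scc[2]=0,scc[3]=0,scc[4]=3,scc[5]=?,scc[6]=?,scc[7]=2,scc[8]=4)
step 8: low=(low[0]=0,low[1]=3,low[2]=1,low[3]=0,low[4]=4,low[5]=6,low[6]=?,low[7]=5,low[8]=7); scc=(scc[0]=0,scc[1]=1,scc[2]=0,scc[3]=0,scc[4]=3,scc[5]=5,scc[6]=?,scc[7]=2,scc[8]=4)
step 9: low=(low[0]=0,low[1]=3,low[2]=1,low[3]=0,low[4]=4,low[5]=6,low[6]=8,low[7]=5,low[8]=7); scc=(scc[0]=0,scc[1]=1,scc[2]=0,scc[3]=0,scc[4]=3,scc[5]=5,scc[6]=6,scc[7]=2,scc[8]=4)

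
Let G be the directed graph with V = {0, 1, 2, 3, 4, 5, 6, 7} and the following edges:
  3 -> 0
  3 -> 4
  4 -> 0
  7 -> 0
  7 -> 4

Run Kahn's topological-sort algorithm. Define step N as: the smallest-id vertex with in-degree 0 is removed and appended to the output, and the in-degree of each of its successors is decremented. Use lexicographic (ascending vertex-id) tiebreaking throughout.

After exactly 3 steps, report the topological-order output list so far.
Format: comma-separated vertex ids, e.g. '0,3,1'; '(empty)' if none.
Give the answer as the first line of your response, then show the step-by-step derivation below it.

1,2,3

step 1: output 1; order=[1]; indeg=(3,0,0,0,2,0,0,0)
step 2: output 2; order=[1,2]; indeg=(3,0,0,0,2,0,0,0)
step 3: output 3; order=[1,2,3]; indeg=(2,0,0,0,1,0,0,0)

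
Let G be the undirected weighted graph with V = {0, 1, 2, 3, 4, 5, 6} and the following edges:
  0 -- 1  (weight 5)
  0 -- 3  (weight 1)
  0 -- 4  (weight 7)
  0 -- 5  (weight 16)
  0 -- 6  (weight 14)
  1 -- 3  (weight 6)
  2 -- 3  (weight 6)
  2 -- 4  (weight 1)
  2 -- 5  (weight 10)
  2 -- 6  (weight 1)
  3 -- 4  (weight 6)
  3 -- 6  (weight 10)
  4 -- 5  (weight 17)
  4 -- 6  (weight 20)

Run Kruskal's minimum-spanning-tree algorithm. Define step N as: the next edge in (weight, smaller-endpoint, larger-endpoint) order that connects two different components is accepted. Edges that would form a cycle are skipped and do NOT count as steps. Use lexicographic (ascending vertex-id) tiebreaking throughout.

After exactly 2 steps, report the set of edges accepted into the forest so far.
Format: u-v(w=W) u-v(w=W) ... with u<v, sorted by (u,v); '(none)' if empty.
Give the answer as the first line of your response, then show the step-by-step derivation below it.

0-3(w=1) 2-4(w=1)

step 1: add edge 0-3 (w=1); MST = {0-3(w=1)}
step 2: add edge 2-4 (w=1); MST = {0-3(w=1) 2-4(w=1)}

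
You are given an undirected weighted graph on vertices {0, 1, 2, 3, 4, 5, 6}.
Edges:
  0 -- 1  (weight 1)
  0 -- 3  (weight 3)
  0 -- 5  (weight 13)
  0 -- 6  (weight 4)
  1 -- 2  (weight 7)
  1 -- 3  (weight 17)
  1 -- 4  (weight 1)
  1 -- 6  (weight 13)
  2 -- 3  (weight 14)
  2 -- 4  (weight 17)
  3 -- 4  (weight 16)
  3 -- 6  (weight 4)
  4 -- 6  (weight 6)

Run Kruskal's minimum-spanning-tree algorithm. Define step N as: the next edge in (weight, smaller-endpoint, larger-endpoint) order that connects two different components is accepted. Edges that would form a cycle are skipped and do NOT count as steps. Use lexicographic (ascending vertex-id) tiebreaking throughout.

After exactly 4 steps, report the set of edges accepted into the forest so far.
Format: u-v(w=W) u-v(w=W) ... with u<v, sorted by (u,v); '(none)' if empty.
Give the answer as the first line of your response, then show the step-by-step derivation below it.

0-1(w=1) 0-3(w=3) 0-6(w=4) 1-4(w=1)

step 1: add edge 0-1 (w=1); MST = {0-1(w=1)}
step 2: add edge 1-4 (w=1); MST = {0-1(w=1) 1-4(w=1)}
step 3: add edge 0-3 (w=3); MST = {0-1(w=1) 0-3(w=3) 1-4(w=1)}
step 4: add edge 0-6 (w=4); MST = {0-1(w=1) 0-3(w=3) 0-6(w=4) 1-4(w=1)}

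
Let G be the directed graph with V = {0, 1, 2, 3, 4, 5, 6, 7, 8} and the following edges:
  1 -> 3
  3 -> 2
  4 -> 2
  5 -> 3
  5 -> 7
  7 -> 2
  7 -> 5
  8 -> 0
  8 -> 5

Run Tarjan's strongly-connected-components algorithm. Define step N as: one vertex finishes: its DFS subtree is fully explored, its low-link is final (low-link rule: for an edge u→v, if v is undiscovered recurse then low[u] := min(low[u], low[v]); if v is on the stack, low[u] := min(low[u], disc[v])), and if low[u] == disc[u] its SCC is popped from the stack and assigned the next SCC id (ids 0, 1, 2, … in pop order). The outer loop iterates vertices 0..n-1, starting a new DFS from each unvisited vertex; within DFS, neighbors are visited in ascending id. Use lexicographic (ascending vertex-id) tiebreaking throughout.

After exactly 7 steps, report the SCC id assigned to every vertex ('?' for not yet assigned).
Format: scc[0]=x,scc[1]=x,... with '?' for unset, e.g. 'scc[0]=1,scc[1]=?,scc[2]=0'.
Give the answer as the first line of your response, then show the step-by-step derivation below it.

scc[0]=0,scc[1]=3,scc[2]=1,scc[3]=2,scc[4]=4,scc[5]=5,scc[6]=?,scc[7]=5,scc[8]=?

step 1: low=(low[0]=0,low[1]=?,low[2]=?,low[3]=?,low[4]=?,low[5]=?,low[6]=?,low[7]=?,low[8]=?); scc=(scc[0]=0,scc[1]=?,scc[2]=?,scc[3]=?,scc[4]=?,scc[5]=?,scc[6]=?,scc[7]=?,scc[8]=?)
step 2: low=(low[0]=0,low[1]=1,low[2]=3,low[3]=2,low[4]=?,low[5]=?,low[6]=?,low[7]=?,low[8]=?); scc=(scc[0]=0,scc[1]=?,scc[2]=1,scc[3]=?,scc[4]=?,scc[5]=?,scc[6]=?,scc[7]=?,scc[8]=?)
step 3: low=(low[0]=0,low[1]=1,low[2]=3,low[3]=2,low[4]=?,low[5]=?,low[6]=?,low[7]=?,low[8]=?); scc=(scc[0]=0,scc[1]=?,scc[2]=1,scc[3]=2,scc[4]=?,scc[5]=?,scc[6]=?,scc[7]=?,scc[8]=?)
step 4: low=(low[0]=0,low[1]=1,low[2]=3,low[3]=2,low[4]=?,low[5]=?,low[6]=?,low[7]=?,low[8]=?); scc=(scc[0]=0,scc[1]=3,scc[2]=1,scc[3]=2,scc[4]=?,scc[5]=?,scc[6]=?,scc[7]=?,scc[8]=?)
step 5: low=(low[0]=0,low[1]=1,low[2]=3,low[3]=2,low[4]=4,low[5]=?,low[6]=?,low[7]=?,low[8]=?); scc=(scc[0]=0,scc[1]=3,scc[2]=1,scc[3]=2,scc[4]=4,scc[5]=?,scc[6]=?,scc[7]=?,scc[8]=?)
step 6: low=(low[0]=0,low[1]=1,low[2]=3,low[3]=2,low[4]=4,low[5]=5,low[6]=?,low[7]=5,low[8]=?); scc=(scc[0]=0,scc[1]=3,scc[2]=1,scc[3]=2,scc[4]=4,scc[5]=?,scc[6]=?,scc[7]=?,scc[8]=?)
step 7: low=(low[0]=0,low[1]=1,low[2]=3,low[3]=2,low[4]=4,low[5]=5,low[6]=?,low[7]=5,low[8]=?); scc=(scc[0]=0,scc[1]=3,scc[2]=1,scc[3]=2,scc[4]=4,scc[5]=5,scc[6]=?,scc[7]=5,scc[8]=?)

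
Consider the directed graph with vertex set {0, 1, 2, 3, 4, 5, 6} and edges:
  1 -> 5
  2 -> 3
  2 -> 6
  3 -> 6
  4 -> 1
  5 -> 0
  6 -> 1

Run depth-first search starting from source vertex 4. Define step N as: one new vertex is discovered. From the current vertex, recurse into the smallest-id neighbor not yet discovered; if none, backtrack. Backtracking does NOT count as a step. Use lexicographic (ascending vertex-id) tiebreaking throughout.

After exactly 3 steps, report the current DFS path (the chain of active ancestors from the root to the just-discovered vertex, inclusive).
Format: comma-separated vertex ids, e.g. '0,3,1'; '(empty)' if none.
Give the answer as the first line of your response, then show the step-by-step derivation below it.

4,1,5

step 1: discover 4; path=4; order=4
step 2: discover 1; path=4>1; order=4,1
step 3: discover 5; path=4>1>5; order=4,1,5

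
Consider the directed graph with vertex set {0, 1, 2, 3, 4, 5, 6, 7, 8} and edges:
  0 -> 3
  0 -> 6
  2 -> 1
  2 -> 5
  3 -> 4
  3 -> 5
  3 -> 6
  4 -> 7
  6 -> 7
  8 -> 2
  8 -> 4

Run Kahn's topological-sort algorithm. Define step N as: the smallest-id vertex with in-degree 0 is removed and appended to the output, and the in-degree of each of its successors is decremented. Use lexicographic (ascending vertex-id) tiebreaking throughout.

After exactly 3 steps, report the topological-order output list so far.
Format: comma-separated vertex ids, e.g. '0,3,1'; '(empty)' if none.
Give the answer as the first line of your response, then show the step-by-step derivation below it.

0,3,6

step 1: output 0; order=[0]; indeg=(0,1,1,0,2,2,1,2,0)
step 2: output 3; order=[0,3]; indeg=(0,1,1,0,1,1,0,2,0)
step 3: output 6; order=[0,3,6]; indeg=(0,1,1,0,1,1,0,1,0)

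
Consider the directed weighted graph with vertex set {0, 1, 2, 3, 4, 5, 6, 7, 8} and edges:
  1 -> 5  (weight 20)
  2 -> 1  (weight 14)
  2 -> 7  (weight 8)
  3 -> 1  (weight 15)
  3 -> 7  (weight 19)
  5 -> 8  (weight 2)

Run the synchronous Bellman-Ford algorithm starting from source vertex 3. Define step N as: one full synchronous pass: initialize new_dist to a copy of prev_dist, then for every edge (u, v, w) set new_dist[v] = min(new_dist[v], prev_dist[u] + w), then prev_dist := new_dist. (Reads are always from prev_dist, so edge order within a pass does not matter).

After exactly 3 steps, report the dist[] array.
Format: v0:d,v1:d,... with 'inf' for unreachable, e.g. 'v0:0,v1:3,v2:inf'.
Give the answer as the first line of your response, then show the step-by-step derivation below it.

v0:inf,v1:15,v2:inf,v3:0,v4:inf,v5:35,v6:inf,v7:19,v8:37

step 1: dist = v0:inf,v1:15,v2:inf,v3:0,v4:inf,v5:inf,v6:inf,v7:19,v8:inf
step 2: dist = v0:inf,v1:15,v2:inf,v3:0,v4:inf,v5:35,v6:inf,v7:19,v8:inf
step 3: dist = v0:inf,v1:15,v2:inf,v3:0,v4:inf,v5:35,v6:inf,v7:19,v8:37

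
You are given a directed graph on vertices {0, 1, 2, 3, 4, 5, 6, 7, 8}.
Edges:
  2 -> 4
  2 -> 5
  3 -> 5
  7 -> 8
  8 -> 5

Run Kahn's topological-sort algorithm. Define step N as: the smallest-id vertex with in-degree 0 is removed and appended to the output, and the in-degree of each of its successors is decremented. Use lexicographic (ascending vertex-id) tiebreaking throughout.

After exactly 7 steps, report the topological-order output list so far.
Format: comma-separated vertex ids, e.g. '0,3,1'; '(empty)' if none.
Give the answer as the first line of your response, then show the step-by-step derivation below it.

0,1,2,3,4,6,7

step 1: output 0; order=[0]; indeg=(0,0,0,0,1,3,0,0,1)
step 2: output 1; order=[0,1]; indeg=(0,0,0,0,1,3,0,0,1)
step 3: output 2; order=[0,1,2]; indeg=(0,0,0,0,0,2,0,0,1)
step 4: output 3; order=[0,1,2,3]; indeg=(0,0,0,0,0,1,0,0,1)
step 5: output 4; order=[0,1,2,3,4]; indeg=(0,0,0,0,0,1,0,0,1)
step 6: output 6; order=[0,1,2,3,4,6]; indeg=(0,0,0,0,0,1,0,0,1)
step 7: output 7; order=[0,1,2,3,4,6,7]; indeg=(0,0,0,0,0,1,0,0,0)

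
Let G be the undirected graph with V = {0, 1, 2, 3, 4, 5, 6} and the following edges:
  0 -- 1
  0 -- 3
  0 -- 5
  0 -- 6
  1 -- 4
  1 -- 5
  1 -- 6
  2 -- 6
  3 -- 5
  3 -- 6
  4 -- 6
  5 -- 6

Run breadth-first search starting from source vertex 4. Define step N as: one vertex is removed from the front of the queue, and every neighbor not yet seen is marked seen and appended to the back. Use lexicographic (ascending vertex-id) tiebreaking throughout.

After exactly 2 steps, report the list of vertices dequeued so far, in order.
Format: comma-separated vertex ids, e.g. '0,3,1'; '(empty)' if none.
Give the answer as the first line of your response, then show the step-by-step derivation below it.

4,1

step 1: dequeue 4; queue=[1,6]; order=4
step 2: dequeue 1; queue=[6,0,5]; order=4,1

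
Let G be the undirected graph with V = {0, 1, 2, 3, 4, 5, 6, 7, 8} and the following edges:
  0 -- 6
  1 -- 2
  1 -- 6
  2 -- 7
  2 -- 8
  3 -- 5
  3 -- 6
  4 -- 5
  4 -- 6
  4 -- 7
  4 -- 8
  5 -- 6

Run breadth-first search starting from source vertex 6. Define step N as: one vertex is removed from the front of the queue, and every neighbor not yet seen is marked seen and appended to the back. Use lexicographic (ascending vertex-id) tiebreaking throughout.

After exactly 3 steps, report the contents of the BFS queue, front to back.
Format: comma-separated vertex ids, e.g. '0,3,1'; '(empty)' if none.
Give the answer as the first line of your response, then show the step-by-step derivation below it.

3,4,5,2

step 1: dequeue 6; queue=[0,1,3,4,5]; order=6
step 2: dequeue 0; queue=[1,3,4,5]; order=6,0
step 3: dequeue 1; queue=[3,4,5,2]; order=6,0,1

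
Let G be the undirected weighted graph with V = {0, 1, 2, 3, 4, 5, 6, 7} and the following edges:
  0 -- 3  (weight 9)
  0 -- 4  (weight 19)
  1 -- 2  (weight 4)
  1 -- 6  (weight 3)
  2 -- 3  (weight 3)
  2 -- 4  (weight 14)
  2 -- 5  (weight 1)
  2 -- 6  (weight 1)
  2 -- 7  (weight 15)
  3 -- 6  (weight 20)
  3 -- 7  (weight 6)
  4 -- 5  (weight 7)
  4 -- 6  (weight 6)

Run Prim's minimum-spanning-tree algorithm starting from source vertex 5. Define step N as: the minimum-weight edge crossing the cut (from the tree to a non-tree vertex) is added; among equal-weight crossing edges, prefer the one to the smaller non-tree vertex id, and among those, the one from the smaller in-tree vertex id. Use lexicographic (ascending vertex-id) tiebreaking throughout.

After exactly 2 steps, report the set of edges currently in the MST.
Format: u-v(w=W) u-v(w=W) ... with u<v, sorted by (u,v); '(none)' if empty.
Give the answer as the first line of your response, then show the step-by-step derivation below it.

2-5(w=1) 2-6(w=1)

step 1: add edge 2-5 (w=1); MST = {2-5(w=1)}
step 2: add edge 2-6 (w=1); MST = {2-5(w=1) 2-6(w=1)}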